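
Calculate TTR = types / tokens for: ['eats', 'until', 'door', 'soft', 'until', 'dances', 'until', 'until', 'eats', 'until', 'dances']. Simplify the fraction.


Tokens: 11
Unique types: ('dances', 'door', 'eats', 'soft', 'until') = 5
TTR = 5/11
Already in lowest terms.

5/11


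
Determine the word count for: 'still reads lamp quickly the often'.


Counting words by splitting on spaces:
  Word 1: 'still'
  Word 2: 'reads'
  Word 3: 'lamp'
  Word 4: 'quickly'
  Word 5: 'the'
  Word 6: 'often'
Total words: 6

6


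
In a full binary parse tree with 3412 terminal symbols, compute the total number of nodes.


Leaf nodes (terminals): 3412
Internal nodes = n - 1 = 3412 - 1 = 3411
Total = leaves + internal = 3412 + 3411 = 6823

6823


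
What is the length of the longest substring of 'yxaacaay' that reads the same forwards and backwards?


Scanning 'yxaacaay' for palindromic substrings.
Substring at positions 2-6: 'aacaa'.
Check: reverse('aacaa') = 'aacaa' -> palindrome confirmed.
Neighbouring characters ('x' / 'y') break symmetry, so it cannot extend further.
No longer palindromic substring exists; longest length = 5

5


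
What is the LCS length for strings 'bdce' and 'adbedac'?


DP table for LCS of 'bdce' and 'adbedac':
       a  d  b  e  d  a  c
    0  0  0  0  0  0  0  0
  b 0  0  0  1  1  1  1  1
  d 0  0  1  1  1  2  2  2
  c 0  0  1  1  1  2  2  3
  e 0  0  1  1  2  2  2  3
LCS: 'bdc'
LCS length = 3

3


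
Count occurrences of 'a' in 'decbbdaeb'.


Scanning 'decbbdaeb' for 'a':
  Position 6: 'a' -> MATCH (count: 1)
Total occurrences of 'a': 1

1


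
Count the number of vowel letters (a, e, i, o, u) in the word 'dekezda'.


Scanning each character of 'dekezda':
  Position 1: 'd' -> consonant (running count: 0)
  Position 2: 'e' -> vowel (running count: 1)
  Position 3: 'k' -> consonant (running count: 1)
  Position 4: 'e' -> vowel (running count: 2)
  Position 5: 'z' -> consonant (running count: 2)
  Position 6: 'd' -> consonant (running count: 2)
  Position 7: 'a' -> vowel (running count: 3)
Total vowels: 3

3


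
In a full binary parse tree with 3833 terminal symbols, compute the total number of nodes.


Leaf nodes (terminals): 3833
Internal nodes = n - 1 = 3833 - 1 = 3832
Total = leaves + internal = 3833 + 3832 = 7665

7665


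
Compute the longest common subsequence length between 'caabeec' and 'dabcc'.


DP table for LCS of 'caabeec' and 'dabcc':
       d  a  b  c  c
    0  0  0  0  0  0
  c 0  0  0  0  1  1
  a 0  0  1  1  1  1
  a 0  0  1  1  1  1
  b 0  0  1  2  2  2
  e 0  0  1  2  2  2
  e 0  0  1  2  2  2
  c 0  0  1  2  3  3
LCS: 'abc'
LCS length = 3

3


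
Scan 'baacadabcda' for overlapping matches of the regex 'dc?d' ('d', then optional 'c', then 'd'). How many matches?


Pattern: dc?d means 'd', then optional 'c', then 'd'.
Scanning 'baacadabcda' position-by-position:
  Pos 0: window 'baa' -> no
  Pos 1: window 'aac' -> no
  Pos 2: window 'aca' -> no
  Pos 3: window 'cad' -> no
  Pos 4: window 'ada' -> no
  Pos 5: window 'dab' -> no
  Pos 6: window 'abc' -> no
  Pos 7: window 'bcd' -> no
  Pos 8: window 'cda' -> no
  Pos 9: window 'da' -> no
  Pos 10: window 'a' -> no
Total matches: 0

0


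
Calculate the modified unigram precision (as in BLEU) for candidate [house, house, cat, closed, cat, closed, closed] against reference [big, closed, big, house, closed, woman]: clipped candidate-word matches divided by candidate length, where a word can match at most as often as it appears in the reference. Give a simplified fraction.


Reference word counts: {'big': 2, 'closed': 2, 'house': 1, 'woman': 1}
Checking each candidate word (with clipping):
  'house' -> in reference (ref count 1, used 1/1) -> match (matches: 1)
  'house' -> ref count 1 already used up (1/1) -> clipped, no match (matches: 1)
  'cat' -> not in reference -> no match (matches: 1)
  'closed' -> in reference (ref count 2, used 1/2) -> match (matches: 2)
  'cat' -> not in reference -> no match (matches: 2)
  'closed' -> in reference (ref count 2, used 2/2) -> match (matches: 3)
  'closed' -> ref count 2 already used up (2/2) -> clipped, no match (matches: 3)
Clipped matches: 3, Candidate length: 7
Precision = 3/7

3/7


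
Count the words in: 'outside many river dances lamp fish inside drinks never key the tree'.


Counting words by splitting on spaces:
  Word 1: 'outside'
  Word 2: 'many'
  Word 3: 'river'
  Word 4: 'dances'
  Word 5: 'lamp'
  Word 6: 'fish'
  Word 7: 'inside'
  Word 8: 'drinks'
  Word 9: 'never'
  Word 10: 'key'
  Word 11: 'the'
  Word 12: 'tree'
Total words: 12

12


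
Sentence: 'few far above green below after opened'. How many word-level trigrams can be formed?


Word trigrams from [7] words:
  Trigram 1: (few far above)
  Trigram 2: (far above green)
  Trigram 3: (above green below)
  Trigram 4: (green below after)
  Trigram 5: (below after opened)
Total word trigrams: 7 - 2 = 5

5


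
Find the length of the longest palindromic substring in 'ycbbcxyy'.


Scanning 'ycbbcxyy' for palindromic substrings.
Substring at positions 1-4: 'cbbc'.
Check: reverse('cbbc') = 'cbbc' -> palindrome confirmed.
Neighbouring characters ('y' / 'x') break symmetry, so it cannot extend further.
No longer palindromic substring exists; longest length = 4

4


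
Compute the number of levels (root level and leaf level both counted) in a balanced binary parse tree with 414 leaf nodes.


In a balanced binary tree with n leaves the deepest leaf is ceil(log2(n)) edges below the root,
so counting node levels inclusive of root and leaves gives ceil(log2(n)) + 1 levels.
log2(414) = 8.6935
ceil(8.6935) = 9
levels = 9 + 1 = 10

10


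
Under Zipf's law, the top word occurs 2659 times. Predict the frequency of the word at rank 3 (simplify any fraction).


Zipf's law: freq(rank) = f1 / rank
f1 = 2659, rank = 3
freq = 2659 / 3
GCD(2659, 3) = 1
Simplified: 2659/3

2659/3


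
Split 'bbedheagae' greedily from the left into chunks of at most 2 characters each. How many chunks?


'bbedheagae' has 10 characters.
Chunking with max size 2:
  Chunk 1: 'bb' (positions 0-1)
  Chunk 2: 'ed' (positions 2-3)
  Chunk 3: 'he' (positions 4-5)
  Chunk 4: 'ag' (positions 6-7)
  Chunk 5: 'ae' (positions 8-9)
Total chunks: ceil(10 / 2) = 5

5


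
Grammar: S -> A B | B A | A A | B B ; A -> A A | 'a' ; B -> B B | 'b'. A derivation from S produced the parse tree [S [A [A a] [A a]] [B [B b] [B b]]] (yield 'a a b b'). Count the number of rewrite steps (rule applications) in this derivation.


Every bracketed nonterminal node [X ...] in the tree is produced by exactly one rule application.
Reading the tree off as a leftmost derivation:
  Step 1: S  =>  A B   (applied S -> A B)
  Step 2: A B  =>  A A B   (applied A -> A A)
  Step 3: A A B  =>  a A B   (applied A -> a)
  Step 4: a A B  =>  a a B   (applied A -> a)
  Step 5: a a B  =>  a a B B   (applied B -> B B)
  Step 6: a a B B  =>  a a b B   (applied B -> b)
  Step 7: a a b B  =>  a a b b   (applied B -> b)
Final yield: a a b b
Total rewrite steps: 7

7


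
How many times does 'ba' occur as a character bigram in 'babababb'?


Scanning 'babababb' for bigram 'ba':
  Position 0: 'ba' -> MATCH
  Position 1: 'ab' -> no
  Position 2: 'ba' -> MATCH
  Position 3: 'ab' -> no
  Position 4: 'ba' -> MATCH
  Position 5: 'ab' -> no
  Position 6: 'bb' -> no
Total matches: 3

3


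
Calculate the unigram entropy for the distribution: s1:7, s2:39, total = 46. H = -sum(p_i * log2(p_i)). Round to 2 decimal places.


Computing entropy H = -sum(p_i * log2(p_i)):
  s1: p = 7/46 = 0.1522, -p*log2(p) = 0.4133
  s2: p = 39/46 = 0.8478, -p*log2(p) = 0.2019
H = sum of terms = 0.6152
Rounded to 2 decimals: 0.62

0.62


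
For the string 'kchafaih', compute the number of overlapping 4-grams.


String 'kchafaih' has length L = 8.
Number of overlapping n-grams = L - n + 1
Substituting: 8 - 4 + 1 = 5

5


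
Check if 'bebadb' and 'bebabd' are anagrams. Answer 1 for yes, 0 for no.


Sort characters of 'bebadb': 'abbbde'
Sort characters of 'bebabd': 'abbbde'
Sorted forms match -> they ARE anagrams
Result: 1

1


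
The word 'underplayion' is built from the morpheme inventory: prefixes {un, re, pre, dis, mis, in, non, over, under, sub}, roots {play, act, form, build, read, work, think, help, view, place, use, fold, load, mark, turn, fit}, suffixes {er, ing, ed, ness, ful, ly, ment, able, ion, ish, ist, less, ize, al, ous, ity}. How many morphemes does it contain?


Segmenting 'underplayion' against the inventory:
  'under' -> prefix (morpheme 1)
  'play' -> root (morpheme 2)
  'ion' -> suffix (morpheme 3)
Total morphemes: 3

3


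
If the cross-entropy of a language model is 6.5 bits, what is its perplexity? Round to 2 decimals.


Perplexity formula: PP = 2^H
H = 6.5
PP = 2^6.5
Decompose: 2^6.5 = 2^6 * 2^0.5 = 2^6 * sqrt(2)
2^6 = 64, sqrt(2) ~ 1.4142136
PP ~ 64 * 1.4142136 = 90.5096704
Rounded to 2 decimals: 90.51

90.51


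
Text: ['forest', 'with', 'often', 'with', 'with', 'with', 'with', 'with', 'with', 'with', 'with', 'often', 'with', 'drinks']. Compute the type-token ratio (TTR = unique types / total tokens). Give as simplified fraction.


Tokens: 14
Unique types: ('drinks', 'forest', 'often', 'with') = 4
TTR = 4/14
Simplify: divide both by 2 -> 2/7
TTR = 2/7

2/7


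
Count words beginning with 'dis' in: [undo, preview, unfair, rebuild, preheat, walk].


Checking each word for prefix 'dis':
  'undo' -> no (count: 0)
  'preview' -> no (count: 0)
  'unfair' -> no (count: 0)
  'rebuild' -> no (count: 0)
  'preheat' -> no (count: 0)
  'walk' -> no (count: 0)
Total with prefix 'dis': 0

0


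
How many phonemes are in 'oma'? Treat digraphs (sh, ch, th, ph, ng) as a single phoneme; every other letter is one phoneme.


Parsing 'oma' greedily, digraphs first:
  'o' -> vowel phoneme (phonemes so far: 1)
  'm' -> consonant phoneme (phonemes so far: 2)
  'a' -> vowel phoneme (phonemes so far: 3)
Total phonemes: 3

3


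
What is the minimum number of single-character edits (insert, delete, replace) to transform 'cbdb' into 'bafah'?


Building DP table for s1='cbdb' (len 4) and s2='bafah' (len 5):
       b  a  f  a  h
    0  1  2  3  4  5
  c 1  1  2  3  4  5
  b 2  1  2  3  4  5
  d 3  2  2  3  4  5
  b 4  3  3  3  4  5
Edit distance = dp[4][5] = 5

5


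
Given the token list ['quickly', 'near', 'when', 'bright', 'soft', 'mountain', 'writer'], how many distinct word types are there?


Listing all tokens and tracking unique types:
  Token 1: 'quickly' -> NEW (unique so far: 1)
  Token 2: 'near' -> NEW (unique so far: 2)
  Token 3: 'when' -> NEW (unique so far: 3)
  Token 4: 'bright' -> NEW (unique so far: 4)
  Token 5: 'soft' -> NEW (unique so far: 5)
  Token 6: 'mountain' -> NEW (unique so far: 6)
  Token 7: 'writer' -> NEW (unique so far: 7)
Unique types: ('bright', 'mountain', 'near', 'quickly', 'soft', 'when', 'writer')
Vocabulary size: 7

7


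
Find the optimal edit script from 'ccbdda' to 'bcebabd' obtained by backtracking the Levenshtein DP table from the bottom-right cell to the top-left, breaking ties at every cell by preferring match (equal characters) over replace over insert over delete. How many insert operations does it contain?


Edit distance = 5. Backtracking from cell (6, 7) with preference match > replace > insert > delete,
then listing the resulting alignment 'ccbdda' -> 'bcebabd' left to right:
  Step 1: insert 'b' [insertion #1]
  Step 2: keep 'c'
  Step 3: replace c->e
  Step 4: keep 'b'
  Step 5: replace d->a
  Step 6: replace d->b
  Step 7: replace a->d
Total insertions: 1

1


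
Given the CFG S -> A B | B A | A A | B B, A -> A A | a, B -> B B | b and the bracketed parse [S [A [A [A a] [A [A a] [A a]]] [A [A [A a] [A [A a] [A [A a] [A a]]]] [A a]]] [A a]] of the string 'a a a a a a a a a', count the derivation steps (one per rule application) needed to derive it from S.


Every bracketed nonterminal node [X ...] in the tree is produced by exactly one rule application.
Reading the tree off as a leftmost derivation:
  Step 1: S  =>  A A   (applied S -> A A)
  Step 2: A A  =>  A A A   (applied A -> A A)
  Step 3: A A A  =>  A A A A   (applied A -> A A)
  Step 4: A A A A  =>  a A A A   (applied A -> a)
  Step 5: a A A A  =>  a A A A A   (applied A -> A A)
  Step 6: a A A A A  =>  a a A A A   (applied A -> a)
  Step 7: a a A A A  =>  a a a A A   (applied A -> a)
  Step 8: a a a A A  =>  a a a A A A   (applied A -> A A)
  Step 9: a a a A A A  =>  a a a A A A A   (applied A -> A A)
  Step 10: a a a A A A A  =>  a a a a A A A   (applied A -> a)
  Step 11: a a a a A A A  =>  a a a a A A A A   (applied A -> A A)
  Step 12: a a a a A A A A  =>  a a a a a A A A   (applied A -> a)
  Step 13: a a a a a A A A  =>  a a a a a A A A A   (applied A -> A A)
  Step 14: a a a a a A A A A  =>  a a a a a a A A A   (applied A -> a)
  Step 15: a a a a a a A A A  =>  a a a a a a a A A   (applied A -> a)
  Step 16: a a a a a a a A A  =>  a a a a a a a a A   (applied A -> a)
  Step 17: a a a a a a a a A  =>  a a a a a a a a a   (applied A -> a)
Final yield: a a a a a a a a a
Total rewrite steps: 17

17


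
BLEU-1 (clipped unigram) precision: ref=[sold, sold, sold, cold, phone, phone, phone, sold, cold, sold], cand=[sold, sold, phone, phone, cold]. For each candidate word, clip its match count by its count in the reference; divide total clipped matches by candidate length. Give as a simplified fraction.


Reference word counts: {'cold': 2, 'phone': 3, 'sold': 5}
Checking each candidate word (with clipping):
  'sold' -> in reference (ref count 5, used 1/5) -> match (matches: 1)
  'sold' -> in reference (ref count 5, used 2/5) -> match (matches: 2)
  'phone' -> in reference (ref count 3, used 1/3) -> match (matches: 3)
  'phone' -> in reference (ref count 3, used 2/3) -> match (matches: 4)
  'cold' -> in reference (ref count 2, used 1/2) -> match (matches: 5)
Clipped matches: 5, Candidate length: 5
Precision = 5/5 = 1

1


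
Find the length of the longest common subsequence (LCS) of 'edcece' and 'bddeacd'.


DP table for LCS of 'edcece' and 'bddeacd':
       b  d  d  e  a  c  d
    0  0  0  0  0  0  0  0
  e 0  0  0  0  1  1  1  1
  d 0  0  1  1  1  1  1  2
  c 0  0  1  1  1  1  2  2
  e 0  0  1  1  2  2  2  2
  c 0  0  1  1  2  2  3  3
  e 0  0  1  1  2  2  3  3
LCS: 'dec'
LCS length = 3

3


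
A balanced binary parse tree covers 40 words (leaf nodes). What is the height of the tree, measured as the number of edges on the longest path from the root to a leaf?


In a balanced binary tree with n leaves the deepest leaf is ceil(log2(n)) edges below the root.
log2(40) = 5.3219
ceil(5.3219) = 6
height (edges) = 6

6


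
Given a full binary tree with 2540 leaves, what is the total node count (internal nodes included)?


Leaf nodes (terminals): 2540
Internal nodes = n - 1 = 2540 - 1 = 2539
Total = leaves + internal = 2540 + 2539 = 5079

5079


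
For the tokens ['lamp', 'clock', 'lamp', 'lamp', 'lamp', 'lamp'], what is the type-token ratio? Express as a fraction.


Tokens: 6
Unique types: ('clock', 'lamp') = 2
TTR = 2/6
Simplify: divide both by 2 -> 1/3
TTR = 1/3

1/3


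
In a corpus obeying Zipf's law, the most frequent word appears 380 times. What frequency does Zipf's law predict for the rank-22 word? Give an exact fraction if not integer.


Zipf's law: freq(rank) = f1 / rank
f1 = 380, rank = 22
freq = 380 / 22
GCD(380, 22) = 2
Simplified: 190/11

190/11


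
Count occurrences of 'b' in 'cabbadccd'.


Scanning 'cabbadccd' for 'b':
  Position 2: 'b' -> MATCH (count: 1)
  Position 3: 'b' -> MATCH (count: 2)
Total occurrences of 'b': 2

2


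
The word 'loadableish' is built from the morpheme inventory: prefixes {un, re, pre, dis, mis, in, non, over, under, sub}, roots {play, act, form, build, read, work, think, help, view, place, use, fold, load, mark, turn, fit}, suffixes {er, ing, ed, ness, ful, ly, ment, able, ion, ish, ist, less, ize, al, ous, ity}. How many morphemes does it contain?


Segmenting 'loadableish' against the inventory:
  'load' -> root (morpheme 1)
  'able' -> suffix (morpheme 2)
  'ish' -> suffix (morpheme 3)
Total morphemes: 3

3


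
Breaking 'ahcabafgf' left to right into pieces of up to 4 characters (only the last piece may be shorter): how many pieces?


'ahcabafgf' has 9 characters.
Chunking with max size 4:
  Chunk 1: 'ahca' (positions 0-3)
  Chunk 2: 'bafg' (positions 4-7)
  Chunk 3: 'f' (positions 8-8)
Total chunks: ceil(9 / 4) = 3

3


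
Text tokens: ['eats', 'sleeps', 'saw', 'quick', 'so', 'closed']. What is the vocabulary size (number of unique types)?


Listing all tokens and tracking unique types:
  Token 1: 'eats' -> NEW (unique so far: 1)
  Token 2: 'sleeps' -> NEW (unique so far: 2)
  Token 3: 'saw' -> NEW (unique so far: 3)
  Token 4: 'quick' -> NEW (unique so far: 4)
  Token 5: 'so' -> NEW (unique so far: 5)
  Token 6: 'closed' -> NEW (unique so far: 6)
Unique types: ('closed', 'eats', 'quick', 'saw', 'sleeps', 'so')
Vocabulary size: 6

6


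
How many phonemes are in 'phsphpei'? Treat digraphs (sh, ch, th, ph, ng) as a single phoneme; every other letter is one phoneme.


Parsing 'phsphpei' greedily, digraphs first:
  'ph' -> digraph (1 consonant phoneme) (phonemes so far: 1)
  's' -> consonant phoneme (phonemes so far: 2)
  'ph' -> digraph (1 consonant phoneme) (phonemes so far: 3)
  'p' -> consonant phoneme (phonemes so far: 4)
  'e' -> vowel phoneme (phonemes so far: 5)
  'i' -> vowel phoneme (phonemes so far: 6)
Total phonemes: 6

6


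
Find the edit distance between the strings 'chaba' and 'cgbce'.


Building DP table for s1='chaba' (len 5) and s2='cgbce' (len 5):
       c  g  b  c  e
    0  1  2  3  4  5
  c 1  0  1  2  3  4
  h 2  1  1  2  3  4
  a 3  2  2  2  3  4
  b 4  3  3  2  3  4
  a 5  4  4  3  3  4
Edit distance = dp[5][5] = 4

4


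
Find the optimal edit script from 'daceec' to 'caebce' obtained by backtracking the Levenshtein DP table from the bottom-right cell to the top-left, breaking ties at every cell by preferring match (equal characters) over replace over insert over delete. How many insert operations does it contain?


Edit distance = 4. Backtracking from cell (6, 6) with preference match > replace > insert > delete,
then listing the resulting alignment 'daceec' -> 'caebce' left to right:
  Step 1: replace d->c
  Step 2: keep 'a'
  Step 3: delete 'c'
  Step 4: keep 'e'
  Step 5: replace e->b
  Step 6: keep 'c'
  Step 7: insert 'e' [insertion #1]
Total insertions: 1

1


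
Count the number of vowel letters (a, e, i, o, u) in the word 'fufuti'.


Scanning each character of 'fufuti':
  Position 1: 'f' -> consonant (running count: 0)
  Position 2: 'u' -> vowel (running count: 1)
  Position 3: 'f' -> consonant (running count: 1)
  Position 4: 'u' -> vowel (running count: 2)
  Position 5: 't' -> consonant (running count: 2)
  Position 6: 'i' -> vowel (running count: 3)
Total vowels: 3

3


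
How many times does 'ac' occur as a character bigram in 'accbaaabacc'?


Scanning 'accbaaabacc' for bigram 'ac':
  Position 0: 'ac' -> MATCH
  Position 1: 'cc' -> no
  Position 2: 'cb' -> no
  Position 3: 'ba' -> no
  Position 4: 'aa' -> no
  Position 5: 'aa' -> no
  Position 6: 'ab' -> no
  Position 7: 'ba' -> no
  Position 8: 'ac' -> MATCH
  Position 9: 'cc' -> no
Total matches: 2

2


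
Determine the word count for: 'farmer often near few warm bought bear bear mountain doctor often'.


Counting words by splitting on spaces:
  Word 1: 'farmer'
  Word 2: 'often'
  Word 3: 'near'
  Word 4: 'few'
  Word 5: 'warm'
  Word 6: 'bought'
  Word 7: 'bear'
  Word 8: 'bear'
  Word 9: 'mountain'
  Word 10: 'doctor'
  Word 11: 'often'
Total words: 11

11


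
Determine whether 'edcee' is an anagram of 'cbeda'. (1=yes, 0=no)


Sort characters of 'edcee': 'cdeee'
Sort characters of 'cbeda': 'abcde'
Sorted forms differ -> they are NOT anagrams
Result: 0

0


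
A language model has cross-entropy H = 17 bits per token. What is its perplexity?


Perplexity formula: PP = 2^H
H = 17
PP = 2^17
PP = 2^17 = 131072

131072


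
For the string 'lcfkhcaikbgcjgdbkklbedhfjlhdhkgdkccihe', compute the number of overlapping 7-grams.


String 'lcfkhcaikbgcjgdbkklbedhfjlhdhkgdkccihe' has length L = 38.
Number of overlapping n-grams = L - n + 1
Substituting: 38 - 7 + 1 = 32

32


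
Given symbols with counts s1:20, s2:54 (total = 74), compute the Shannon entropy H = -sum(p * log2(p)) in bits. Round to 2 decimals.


Computing entropy H = -sum(p_i * log2(p_i)):
  s1: p = 20/74 = 0.2703, -p*log2(p) = 0.5101
  s2: p = 54/74 = 0.7297, -p*log2(p) = 0.3317
H = sum of terms = 0.8418
Rounded to 2 decimals: 0.84

0.84


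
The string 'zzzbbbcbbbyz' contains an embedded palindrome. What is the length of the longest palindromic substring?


Scanning 'zzzbbbcbbbyz' for palindromic substrings.
Substring at positions 3-9: 'bbbcbbb'.
Check: reverse('bbbcbbb') = 'bbbcbbb' -> palindrome confirmed.
Neighbouring characters ('z' / 'y') break symmetry, so it cannot extend further.
No longer palindromic substring exists; longest length = 7

7


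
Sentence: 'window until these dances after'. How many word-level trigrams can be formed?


Word trigrams from [5] words:
  Trigram 1: (window until these)
  Trigram 2: (until these dances)
  Trigram 3: (these dances after)
Total word trigrams: 5 - 2 = 3

3


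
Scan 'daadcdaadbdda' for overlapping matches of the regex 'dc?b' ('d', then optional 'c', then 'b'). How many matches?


Pattern: dc?b means 'd', then optional 'c', then 'b'.
Scanning 'daadcdaadbdda' position-by-position:
  Pos 0: window 'daa' -> no
  Pos 1: window 'aad' -> no
  Pos 2: window 'adc' -> no
  Pos 3: window 'dcd' -> no
  Pos 4: window 'cda' -> no
  Pos 5: window 'daa' -> no
  Pos 6: window 'aad' -> no
  Pos 7: window 'adb' -> no
  Pos 8: window 'dbd' -> MATCH
  Pos 9: window 'bdd' -> no
  Pos 10: window 'dda' -> no
  Pos 11: window 'da' -> no
  Pos 12: window 'a' -> no
Total matches: 1

1


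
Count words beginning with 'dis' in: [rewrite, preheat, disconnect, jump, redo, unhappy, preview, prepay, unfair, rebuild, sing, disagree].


Checking each word for prefix 'dis':
  'rewrite' -> no (count: 0)
  'preheat' -> no (count: 0)
  'disconnect' -> YES, starts with 'dis' (count: 1)
  'jump' -> no (count: 1)
  'redo' -> no (count: 1)
  'unhappy' -> no (count: 1)
  'preview' -> no (count: 1)
  'prepay' -> no (count: 1)
  'unfair' -> no (count: 1)
  'rebuild' -> no (count: 1)
  'sing' -> no (count: 1)
  'disagree' -> YES, starts with 'dis' (count: 2)
Total with prefix 'dis': 2

2


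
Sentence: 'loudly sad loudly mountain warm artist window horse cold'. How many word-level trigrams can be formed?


Word trigrams from [9] words:
  Trigram 1: (loudly sad loudly)
  Trigram 2: (sad loudly mountain)
  Trigram 3: (loudly mountain warm)
  Trigram 4: (mountain warm artist)
  Trigram 5: (warm artist window)
  Trigram 6: (artist window horse)
  Trigram 7: (window horse cold)
Total word trigrams: 9 - 2 = 7

7


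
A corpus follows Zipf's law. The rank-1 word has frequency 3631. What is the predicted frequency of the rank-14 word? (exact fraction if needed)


Zipf's law: freq(rank) = f1 / rank
f1 = 3631, rank = 14
freq = 3631 / 14
GCD(3631, 14) = 1
Simplified: 3631/14

3631/14


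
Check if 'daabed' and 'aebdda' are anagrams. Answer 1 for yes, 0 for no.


Sort characters of 'daabed': 'aabdde'
Sort characters of 'aebdda': 'aabdde'
Sorted forms match -> they ARE anagrams
Result: 1

1


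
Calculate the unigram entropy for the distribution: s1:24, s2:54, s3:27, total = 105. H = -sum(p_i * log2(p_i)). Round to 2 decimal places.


Computing entropy H = -sum(p_i * log2(p_i)):
  s1: p = 24/105 = 0.2286, -p*log2(p) = 0.4867
  s2: p = 54/105 = 0.5143, -p*log2(p) = 0.4934
  s3: p = 27/105 = 0.2571, -p*log2(p) = 0.5038
H = sum of terms = 1.4839
Rounded to 2 decimals: 1.48

1.48


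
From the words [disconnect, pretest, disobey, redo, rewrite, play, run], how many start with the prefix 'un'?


Checking each word for prefix 'un':
  'disconnect' -> no (count: 0)
  'pretest' -> no (count: 0)
  'disobey' -> no (count: 0)
  'redo' -> no (count: 0)
  'rewrite' -> no (count: 0)
  'play' -> no (count: 0)
  'run' -> no (count: 0)
Total with prefix 'un': 0

0


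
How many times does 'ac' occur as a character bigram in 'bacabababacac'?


Scanning 'bacabababacac' for bigram 'ac':
  Position 0: 'ba' -> no
  Position 1: 'ac' -> MATCH
  Position 2: 'ca' -> no
  Position 3: 'ab' -> no
  Position 4: 'ba' -> no
  Position 5: 'ab' -> no
  Position 6: 'ba' -> no
  Position 7: 'ab' -> no
  Position 8: 'ba' -> no
  Position 9: 'ac' -> MATCH
  Position 10: 'ca' -> no
  Position 11: 'ac' -> MATCH
Total matches: 3

3


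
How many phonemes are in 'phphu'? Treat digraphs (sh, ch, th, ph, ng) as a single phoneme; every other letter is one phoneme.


Parsing 'phphu' greedily, digraphs first:
  'ph' -> digraph (1 consonant phoneme) (phonemes so far: 1)
  'ph' -> digraph (1 consonant phoneme) (phonemes so far: 2)
  'u' -> vowel phoneme (phonemes so far: 3)
Total phonemes: 3

3


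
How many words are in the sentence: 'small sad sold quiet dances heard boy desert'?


Counting words by splitting on spaces:
  Word 1: 'small'
  Word 2: 'sad'
  Word 3: 'sold'
  Word 4: 'quiet'
  Word 5: 'dances'
  Word 6: 'heard'
  Word 7: 'boy'
  Word 8: 'desert'
Total words: 8

8


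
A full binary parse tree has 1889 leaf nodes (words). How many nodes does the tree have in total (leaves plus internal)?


Leaf nodes (terminals): 1889
Internal nodes = n - 1 = 1889 - 1 = 1888
Total = leaves + internal = 1889 + 1888 = 3777

3777


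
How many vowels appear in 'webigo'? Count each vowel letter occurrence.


Scanning each character of 'webigo':
  Position 1: 'w' -> consonant (running count: 0)
  Position 2: 'e' -> vowel (running count: 1)
  Position 3: 'b' -> consonant (running count: 1)
  Position 4: 'i' -> vowel (running count: 2)
  Position 5: 'g' -> consonant (running count: 2)
  Position 6: 'o' -> vowel (running count: 3)
Total vowels: 3

3


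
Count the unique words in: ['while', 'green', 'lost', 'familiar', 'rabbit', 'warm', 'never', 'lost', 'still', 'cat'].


Listing all tokens and tracking unique types:
  Token 1: 'while' -> NEW (unique so far: 1)
  Token 2: 'green' -> NEW (unique so far: 2)
  Token 3: 'lost' -> NEW (unique so far: 3)
  Token 4: 'familiar' -> NEW (unique so far: 4)
  Token 5: 'rabbit' -> NEW (unique so far: 5)
  Token 6: 'warm' -> NEW (unique so far: 6)
  Token 7: 'never' -> NEW (unique so far: 7)
  Token 8: 'lost' -> duplicate (unique so far: 7)
  Token 9: 'still' -> NEW (unique so far: 8)
  Token 10: 'cat' -> NEW (unique so far: 9)
Unique types: ('cat', 'familiar', 'green', 'lost', 'never', 'rabbit', 'still', 'warm', 'while')
Vocabulary size: 9

9


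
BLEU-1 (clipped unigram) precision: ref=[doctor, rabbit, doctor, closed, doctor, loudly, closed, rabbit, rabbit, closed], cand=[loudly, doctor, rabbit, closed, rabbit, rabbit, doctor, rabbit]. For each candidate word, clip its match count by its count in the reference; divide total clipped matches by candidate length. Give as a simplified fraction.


Reference word counts: {'closed': 3, 'doctor': 3, 'loudly': 1, 'rabbit': 3}
Checking each candidate word (with clipping):
  'loudly' -> in reference (ref count 1, used 1/1) -> match (matches: 1)
  'doctor' -> in reference (ref count 3, used 1/3) -> match (matches: 2)
  'rabbit' -> in reference (ref count 3, used 1/3) -> match (matches: 3)
  'closed' -> in reference (ref count 3, used 1/3) -> match (matches: 4)
  'rabbit' -> in reference (ref count 3, used 2/3) -> match (matches: 5)
  'rabbit' -> in reference (ref count 3, used 3/3) -> match (matches: 6)
  'doctor' -> in reference (ref count 3, used 2/3) -> match (matches: 7)
  'rabbit' -> ref count 3 already used up (3/3) -> clipped, no match (matches: 7)
Clipped matches: 7, Candidate length: 8
Precision = 7/8

7/8


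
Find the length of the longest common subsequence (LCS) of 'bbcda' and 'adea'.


DP table for LCS of 'bbcda' and 'adea':
       a  d  e  a
    0  0  0  0  0
  b 0  0  0  0  0
  b 0  0  0  0  0
  c 0  0  0  0  0
  d 0  0  1  1  1
  a 0  1  1  1  2
LCS: 'da'
LCS length = 2

2


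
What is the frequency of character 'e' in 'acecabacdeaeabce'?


Scanning 'acecabacdeaeabce' for 'e':
  Position 2: 'e' -> MATCH (count: 1)
  Position 9: 'e' -> MATCH (count: 2)
  Position 11: 'e' -> MATCH (count: 3)
  Position 15: 'e' -> MATCH (count: 4)
Total occurrences of 'e': 4

4


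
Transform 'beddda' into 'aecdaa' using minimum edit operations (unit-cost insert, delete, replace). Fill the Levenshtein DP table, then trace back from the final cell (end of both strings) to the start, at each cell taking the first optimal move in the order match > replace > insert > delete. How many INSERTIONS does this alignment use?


Edit distance = 3. Backtracking from cell (6, 6) with preference match > replace > insert > delete,
then listing the resulting alignment 'beddda' -> 'aecdaa' left to right:
  Step 1: replace b->a
  Step 2: keep 'e'
  Step 3: replace d->c
  Step 4: keep 'd'
  Step 5: replace d->a
  Step 6: keep 'a'
Total insertions: 0

0


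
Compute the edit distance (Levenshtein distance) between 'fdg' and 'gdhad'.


Building DP table for s1='fdg' (len 3) and s2='gdhad' (len 5):
       g  d  h  a  d
    0  1  2  3  4  5
  f 1  1  2  3  4  5
  d 2  2  1  2  3  4
  g 3  2  2  2  3  4
Edit distance = dp[3][5] = 4

4


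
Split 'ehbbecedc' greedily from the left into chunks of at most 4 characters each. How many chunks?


'ehbbecedc' has 9 characters.
Chunking with max size 4:
  Chunk 1: 'ehbb' (positions 0-3)
  Chunk 2: 'eced' (positions 4-7)
  Chunk 3: 'c' (positions 8-8)
Total chunks: ceil(9 / 4) = 3

3


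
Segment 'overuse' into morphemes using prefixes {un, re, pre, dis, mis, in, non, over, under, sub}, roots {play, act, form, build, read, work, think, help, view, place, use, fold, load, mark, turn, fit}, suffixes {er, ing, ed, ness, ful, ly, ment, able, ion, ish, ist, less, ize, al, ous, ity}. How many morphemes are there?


Segmenting 'overuse' against the inventory:
  'over' -> prefix (morpheme 1)
  'use' -> root (morpheme 2)
Total morphemes: 2

2


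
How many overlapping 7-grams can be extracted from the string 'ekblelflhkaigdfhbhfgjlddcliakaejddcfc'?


String 'ekblelflhkaigdfhbhfgjlddcliakaejddcfc' has length L = 37.
Number of overlapping n-grams = L - n + 1
Substituting: 37 - 7 + 1 = 31

31


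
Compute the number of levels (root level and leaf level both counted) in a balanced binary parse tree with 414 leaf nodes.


In a balanced binary tree with n leaves the deepest leaf is ceil(log2(n)) edges below the root,
so counting node levels inclusive of root and leaves gives ceil(log2(n)) + 1 levels.
log2(414) = 8.6935
ceil(8.6935) = 9
levels = 9 + 1 = 10

10


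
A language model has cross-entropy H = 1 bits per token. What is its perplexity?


Perplexity formula: PP = 2^H
H = 1
PP = 2^1
Steps: 2^1 = 2
PP = 2

2


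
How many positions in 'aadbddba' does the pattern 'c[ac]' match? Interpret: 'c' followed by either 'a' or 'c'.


Pattern: c[ac] means 'c' followed by either 'a' or 'c'.
Scanning 'aadbddba' position-by-position:
  Pos 0: window 'aa' -> no
  Pos 1: window 'ad' -> no
  Pos 2: window 'db' -> no
  Pos 3: window 'bd' -> no
  Pos 4: window 'dd' -> no
  Pos 5: window 'db' -> no
  Pos 6: window 'ba' -> no
  Pos 7: window 'a' -> no
Total matches: 0

0


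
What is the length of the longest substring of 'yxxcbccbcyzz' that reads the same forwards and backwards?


Scanning 'yxxcbccbcyzz' for palindromic substrings.
Substring at positions 3-8: 'cbccbc'.
Check: reverse('cbccbc') = 'cbccbc' -> palindrome confirmed.
Neighbouring characters ('x' / 'y') break symmetry, so it cannot extend further.
No longer palindromic substring exists; longest length = 6

6


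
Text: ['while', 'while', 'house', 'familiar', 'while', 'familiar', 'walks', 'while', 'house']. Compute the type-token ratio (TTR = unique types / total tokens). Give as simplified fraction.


Tokens: 9
Unique types: ('familiar', 'house', 'walks', 'while') = 4
TTR = 4/9
Already in lowest terms.

4/9


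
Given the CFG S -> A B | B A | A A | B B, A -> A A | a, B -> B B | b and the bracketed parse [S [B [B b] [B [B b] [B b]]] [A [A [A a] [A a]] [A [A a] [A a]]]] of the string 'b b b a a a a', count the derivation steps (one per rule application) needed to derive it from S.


Every bracketed nonterminal node [X ...] in the tree is produced by exactly one rule application.
Reading the tree off as a leftmost derivation:
  Step 1: S  =>  B A   (applied S -> B A)
  Step 2: B A  =>  B B A   (applied B -> B B)
  Step 3: B B A  =>  b B A   (applied B -> b)
  Step 4: b B A  =>  b B B A   (applied B -> B B)
  Step 5: b B B A  =>  b b B A   (applied B -> b)
  Step 6: b b B A  =>  b b b A   (applied B -> b)
  Step 7: b b b A  =>  b b b A A   (applied A -> A A)
  Step 8: b b b A A  =>  b b b A A A   (applied A -> A A)
  Step 9: b b b A A A  =>  b b b a A A   (applied A -> a)
  Step 10: b b b a A A  =>  b b b a a A   (applied A -> a)
  Step 11: b b b a a A  =>  b b b a a A A   (applied A -> A A)
  Step 12: b b b a a A A  =>  b b b a a a A   (applied A -> a)
  Step 13: b b b a a a A  =>  b b b a a a a   (applied A -> a)
Final yield: b b b a a a a
Total rewrite steps: 13

13


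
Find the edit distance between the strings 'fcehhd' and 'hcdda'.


Building DP table for s1='fcehhd' (len 6) and s2='hcdda' (len 5):
       h  c  d  d  a
    0  1  2  3  4  5
  f 1  1  2  3  4  5
  c 2  2  1  2  3  4
  e 3  3  2  2  3  4
  h 4  3  3  3  3  4
  h 5  4  4  4  4  4
  d 6  5  5  4  4  5
Edit distance = dp[6][5] = 5

5


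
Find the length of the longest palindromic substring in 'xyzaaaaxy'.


Scanning 'xyzaaaaxy' for palindromic substrings.
Substring at positions 3-6: 'aaaa'.
Check: reverse('aaaa') = 'aaaa' -> palindrome confirmed.
Neighbouring characters ('z' / 'x') break symmetry, so it cannot extend further.
No longer palindromic substring exists; longest length = 4

4


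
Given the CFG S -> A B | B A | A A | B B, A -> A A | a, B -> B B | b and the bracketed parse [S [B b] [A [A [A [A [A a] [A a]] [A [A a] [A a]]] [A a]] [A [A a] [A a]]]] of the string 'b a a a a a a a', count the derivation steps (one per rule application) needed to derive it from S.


Every bracketed nonterminal node [X ...] in the tree is produced by exactly one rule application.
Reading the tree off as a leftmost derivation:
  Step 1: S  =>  B A   (applied S -> B A)
  Step 2: B A  =>  b A   (applied B -> b)
  Step 3: b A  =>  b A A   (applied A -> A A)
  Step 4: b A A  =>  b A A A   (applied A -> A A)
  Step 5: b A A A  =>  b A A A A   (applied A -> A A)
  Step 6: b A A A A  =>  b A A A A A   (applied A -> A A)
  Step 7: b A A A A A  =>  b a A A A A   (applied A -> a)
  Step 8: b a A A A A  =>  b a a A A A   (applied A -> a)
  Step 9: b a a A A A  =>  b a a A A A A   (applied A -> A A)
  Step 10: b a a A A A A  =>  b a a a A A A   (applied A -> a)
  Step 11: b a a a A A A  =>  b a a a a A A   (applied A -> a)
  Step 12: b a a a a A A  =>  b a a a a a A   (applied A -> a)
  Step 13: b a a a a a A  =>  b a a a a a A A   (applied A -> A A)
  Step 14: b a a a a a A A  =>  b a a a a a a A   (applied A -> a)
  Step 15: b a a a a a a A  =>  b a a a a a a a   (applied A -> a)
Final yield: b a a a a a a a
Total rewrite steps: 15

15


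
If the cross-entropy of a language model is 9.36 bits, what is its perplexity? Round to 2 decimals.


Perplexity formula: PP = 2^H
H = 9.36
PP = 2^9.36
Decompose: 2^9.36 = 2^9 * 2^0.36
2^9 = 512, 2^0.36 ~ 1.2834259
PP ~ 512 * 1.2834259 = 657.1140608
Rounded to 2 decimals: 657.11

657.11


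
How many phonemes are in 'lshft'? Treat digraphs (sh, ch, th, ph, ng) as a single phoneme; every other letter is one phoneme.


Parsing 'lshft' greedily, digraphs first:
  'l' -> consonant phoneme (phonemes so far: 1)
  'sh' -> digraph (1 consonant phoneme) (phonemes so far: 2)
  'f' -> consonant phoneme (phonemes so far: 3)
  't' -> consonant phoneme (phonemes so far: 4)
Total phonemes: 4

4


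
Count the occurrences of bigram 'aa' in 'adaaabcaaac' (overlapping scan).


Scanning 'adaaabcaaac' for bigram 'aa':
  Position 0: 'ad' -> no
  Position 1: 'da' -> no
  Position 2: 'aa' -> MATCH
  Position 3: 'aa' -> MATCH
  Position 4: 'ab' -> no
  Position 5: 'bc' -> no
  Position 6: 'ca' -> no
  Position 7: 'aa' -> MATCH
  Position 8: 'aa' -> MATCH
  Position 9: 'ac' -> no
Total matches: 4

4


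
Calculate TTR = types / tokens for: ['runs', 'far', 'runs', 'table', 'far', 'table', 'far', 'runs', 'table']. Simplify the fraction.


Tokens: 9
Unique types: ('far', 'runs', 'table') = 3
TTR = 3/9
Simplify: divide both by 3 -> 1/3
TTR = 1/3

1/3


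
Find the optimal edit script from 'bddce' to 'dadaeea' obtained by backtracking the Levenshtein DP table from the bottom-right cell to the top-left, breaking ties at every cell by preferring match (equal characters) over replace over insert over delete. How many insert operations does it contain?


Edit distance = 5. Backtracking from cell (5, 7) with preference match > replace > insert > delete,
then listing the resulting alignment 'bddce' -> 'dadaeea' left to right:
  Step 1: insert 'd' [insertion #1]
  Step 2: replace b->a
  Step 3: keep 'd'
  Step 4: replace d->a
  Step 5: replace c->e
  Step 6: keep 'e'
  Step 7: insert 'a' [insertion #2]
Total insertions: 2

2


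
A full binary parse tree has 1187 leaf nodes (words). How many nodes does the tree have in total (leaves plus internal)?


Leaf nodes (terminals): 1187
Internal nodes = n - 1 = 1187 - 1 = 1186
Total = leaves + internal = 1187 + 1186 = 2373

2373


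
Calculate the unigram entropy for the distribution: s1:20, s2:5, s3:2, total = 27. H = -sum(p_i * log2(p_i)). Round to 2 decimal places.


Computing entropy H = -sum(p_i * log2(p_i)):
  s1: p = 20/27 = 0.7407, -p*log2(p) = 0.3207
  s2: p = 5/27 = 0.1852, -p*log2(p) = 0.4505
  s3: p = 2/27 = 0.0741, -p*log2(p) = 0.2781
H = sum of terms = 1.0493
Rounded to 2 decimals: 1.05

1.05


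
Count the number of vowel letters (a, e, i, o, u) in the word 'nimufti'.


Scanning each character of 'nimufti':
  Position 1: 'n' -> consonant (running count: 0)
  Position 2: 'i' -> vowel (running count: 1)
  Position 3: 'm' -> consonant (running count: 1)
  Position 4: 'u' -> vowel (running count: 2)
  Position 5: 'f' -> consonant (running count: 2)
  Position 6: 't' -> consonant (running count: 2)
  Position 7: 'i' -> vowel (running count: 3)
Total vowels: 3

3


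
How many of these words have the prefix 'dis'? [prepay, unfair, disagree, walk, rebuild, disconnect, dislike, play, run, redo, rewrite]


Checking each word for prefix 'dis':
  'prepay' -> no (count: 0)
  'unfair' -> no (count: 0)
  'disagree' -> YES, starts with 'dis' (count: 1)
  'walk' -> no (count: 1)
  'rebuild' -> no (count: 1)
  'disconnect' -> YES, starts with 'dis' (count: 2)
  'dislike' -> YES, starts with 'dis' (count: 3)
  'play' -> no (count: 3)
  'run' -> no (count: 3)
  'redo' -> no (count: 3)
  'rewrite' -> no (count: 3)
Total with prefix 'dis': 3

3


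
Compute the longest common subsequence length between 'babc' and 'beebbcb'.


DP table for LCS of 'babc' and 'beebbcb':
       b  e  e  b  b  c  b
    0  0  0  0  0  0  0  0
  b 0  1  1  1  1  1  1  1
  a 0  1  1  1  1  1  1  1
  b 0  1  1  1  2  2  2  2
  c 0  1  1  1  2  2  3  3
LCS: 'bbc'
LCS length = 3

3


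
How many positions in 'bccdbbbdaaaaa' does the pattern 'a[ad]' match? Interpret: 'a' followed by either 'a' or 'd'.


Pattern: a[ad] means 'a' followed by either 'a' or 'd'.
Scanning 'bccdbbbdaaaaa' position-by-position:
  Pos 0: window 'bc' -> no
  Pos 1: window 'cc' -> no
  Pos 2: window 'cd' -> no
  Pos 3: window 'db' -> no
  Pos 4: window 'bb' -> no
  Pos 5: window 'bb' -> no
  Pos 6: window 'bd' -> no
  Pos 7: window 'da' -> no
  Pos 8: window 'aa' -> MATCH
  Pos 9: window 'aa' -> MATCH
  Pos 10: window 'aa' -> MATCH
  Pos 11: window 'aa' -> MATCH
  Pos 12: window 'a' -> no
Total matches: 4

4
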